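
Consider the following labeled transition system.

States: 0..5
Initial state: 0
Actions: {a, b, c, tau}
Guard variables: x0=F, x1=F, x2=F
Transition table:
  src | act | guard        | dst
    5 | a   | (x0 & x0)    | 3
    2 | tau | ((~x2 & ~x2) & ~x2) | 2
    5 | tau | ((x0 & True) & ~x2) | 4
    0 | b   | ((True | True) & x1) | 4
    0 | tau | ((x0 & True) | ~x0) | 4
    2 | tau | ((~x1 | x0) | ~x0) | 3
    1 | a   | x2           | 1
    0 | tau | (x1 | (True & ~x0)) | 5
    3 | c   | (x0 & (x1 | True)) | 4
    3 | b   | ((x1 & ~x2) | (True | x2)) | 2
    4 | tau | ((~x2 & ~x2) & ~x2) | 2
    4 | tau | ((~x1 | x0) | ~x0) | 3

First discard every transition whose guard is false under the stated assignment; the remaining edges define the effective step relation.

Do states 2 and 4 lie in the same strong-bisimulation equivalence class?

Answer: BISIMILAR

Working:
Refine partition for ~:
  π0 = {{0,1,2,3,4,5}}
  π1 = {{0,2,4},{1,5},{3}}
  π2 = {{0},{1,5},{2,4},{3}}
stable after 3 split(s): 4 block(s)
[2]={2,4}  [4]={2,4}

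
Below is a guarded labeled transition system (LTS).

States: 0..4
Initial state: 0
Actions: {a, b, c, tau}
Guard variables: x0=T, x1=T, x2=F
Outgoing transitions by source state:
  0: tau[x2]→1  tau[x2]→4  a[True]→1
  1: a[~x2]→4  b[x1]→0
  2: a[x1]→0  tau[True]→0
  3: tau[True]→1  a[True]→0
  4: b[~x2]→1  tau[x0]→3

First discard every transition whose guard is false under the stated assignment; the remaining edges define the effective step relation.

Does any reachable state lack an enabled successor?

Answer: DEADLOCK-FREE

Analysis:
Reach set: {0,1,3,4}
  0: a→1  [1 out]
  1: a→4  b→0  [2 out]
  3: a→0  tau→1  [2 out]
  4: b→1  tau→3  [2 out]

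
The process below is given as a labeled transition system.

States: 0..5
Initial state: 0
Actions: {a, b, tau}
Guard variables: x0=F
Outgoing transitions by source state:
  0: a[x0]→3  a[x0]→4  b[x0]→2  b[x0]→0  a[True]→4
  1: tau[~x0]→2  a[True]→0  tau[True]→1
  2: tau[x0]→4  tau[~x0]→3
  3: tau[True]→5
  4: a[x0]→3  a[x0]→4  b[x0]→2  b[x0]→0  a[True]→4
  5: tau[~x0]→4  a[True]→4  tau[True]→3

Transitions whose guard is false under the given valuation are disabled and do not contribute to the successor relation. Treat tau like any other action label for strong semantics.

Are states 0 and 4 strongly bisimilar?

Answer: BISIMILAR

Trace:
Refine partition for ~:
  round 0: {{0,1,2,3,4,5}}
  round 1: {{0,4},{1,5},{2,3}}
  round 2: {{0,4},{1},{2},{3},{5}}
stable after 3 split(s): 5 block(s)
[0]={0,4}  [4]={0,4}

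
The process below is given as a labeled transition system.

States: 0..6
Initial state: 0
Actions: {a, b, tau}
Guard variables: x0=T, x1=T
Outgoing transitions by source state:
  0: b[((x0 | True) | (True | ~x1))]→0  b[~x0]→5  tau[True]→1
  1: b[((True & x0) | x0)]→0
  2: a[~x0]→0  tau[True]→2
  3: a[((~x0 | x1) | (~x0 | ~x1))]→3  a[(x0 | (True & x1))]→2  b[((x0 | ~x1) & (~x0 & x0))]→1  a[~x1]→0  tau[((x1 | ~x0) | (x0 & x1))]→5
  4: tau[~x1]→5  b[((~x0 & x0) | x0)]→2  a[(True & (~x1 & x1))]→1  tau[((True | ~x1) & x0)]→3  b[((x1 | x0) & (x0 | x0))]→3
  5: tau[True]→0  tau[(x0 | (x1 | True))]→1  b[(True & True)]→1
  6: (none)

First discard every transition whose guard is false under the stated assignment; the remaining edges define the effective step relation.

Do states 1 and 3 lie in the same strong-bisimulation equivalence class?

Answer: NOT BISIMILAR

Trace:
Bisimulation quotient by refinement:
  round 0: {{0,1,2,3,4,5,6}}
  round 1: {{0,4,5},{1},{2},{3},{6}}
  round 2: {{0},{1},{2},{3},{4},{5},{6}}
stable after 3 split(s): 7 block(s)
[1]={1}  [3]={3}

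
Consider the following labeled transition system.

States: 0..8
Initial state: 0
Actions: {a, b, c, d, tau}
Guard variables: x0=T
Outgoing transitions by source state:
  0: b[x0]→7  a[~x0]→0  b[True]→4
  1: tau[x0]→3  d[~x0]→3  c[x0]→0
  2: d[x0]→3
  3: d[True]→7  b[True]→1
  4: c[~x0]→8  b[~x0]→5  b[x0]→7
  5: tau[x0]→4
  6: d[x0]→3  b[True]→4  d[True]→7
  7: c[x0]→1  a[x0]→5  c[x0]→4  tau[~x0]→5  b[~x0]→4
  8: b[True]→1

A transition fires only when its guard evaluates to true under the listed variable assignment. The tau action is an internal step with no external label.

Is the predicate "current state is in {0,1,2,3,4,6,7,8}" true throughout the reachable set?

Answer: INVARIANT VIOLATED at state 5

Trace:
Safe = {0,1,2,3,4,6,7,8}
Reachable = {0,1,3,4,5,7}
  0: ok
  1: ok
  3: ok
  4: ok
  5: outside
  7: ok
witness against invariant: b·a → 5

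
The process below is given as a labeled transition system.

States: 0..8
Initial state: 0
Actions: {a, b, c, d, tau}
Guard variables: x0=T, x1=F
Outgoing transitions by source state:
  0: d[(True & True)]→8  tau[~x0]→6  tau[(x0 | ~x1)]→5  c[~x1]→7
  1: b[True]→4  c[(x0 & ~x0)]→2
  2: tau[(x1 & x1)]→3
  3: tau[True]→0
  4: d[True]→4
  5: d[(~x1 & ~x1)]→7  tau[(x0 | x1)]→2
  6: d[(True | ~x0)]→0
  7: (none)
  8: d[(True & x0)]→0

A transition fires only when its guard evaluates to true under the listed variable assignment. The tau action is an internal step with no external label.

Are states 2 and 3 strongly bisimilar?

Compute ~ classes (split until stable):
  P[0] = {{0,1,2,3,4,5,6,7,8}}
  P[1] = {{0},{1},{2,7},{3},{4,6,8},{5}}
  P[2] = {{0},{1},{2,7},{3},{4},{5},{6,8}}
Fixed point at round 3; 7 class(es).
class of 2: {2,7}; class of 3: {3}

Answer: NOT BISIMILAR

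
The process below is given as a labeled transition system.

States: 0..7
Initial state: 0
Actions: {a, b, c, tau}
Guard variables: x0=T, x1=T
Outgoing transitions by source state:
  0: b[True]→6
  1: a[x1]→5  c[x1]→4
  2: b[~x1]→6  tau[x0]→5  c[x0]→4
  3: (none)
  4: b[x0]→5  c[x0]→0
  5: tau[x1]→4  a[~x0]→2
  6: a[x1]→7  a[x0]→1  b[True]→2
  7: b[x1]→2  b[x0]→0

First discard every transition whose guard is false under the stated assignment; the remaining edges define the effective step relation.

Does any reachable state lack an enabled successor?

Answer: DEADLOCK-FREE

Trace:
Reach set: {0,1,2,4,5,6,7}
  0: b→6  [1 exit(s)]
  1: a→5  c→4  [2 exit(s)]
  2: c→4  tau→5  [2 exit(s)]
  4: b→5  c→0  [2 exit(s)]
  5: tau→4  [1 exit(s)]
  6: a→1  a→7  b→2  [3 exit(s)]
  7: b→0  b→2  [2 exit(s)]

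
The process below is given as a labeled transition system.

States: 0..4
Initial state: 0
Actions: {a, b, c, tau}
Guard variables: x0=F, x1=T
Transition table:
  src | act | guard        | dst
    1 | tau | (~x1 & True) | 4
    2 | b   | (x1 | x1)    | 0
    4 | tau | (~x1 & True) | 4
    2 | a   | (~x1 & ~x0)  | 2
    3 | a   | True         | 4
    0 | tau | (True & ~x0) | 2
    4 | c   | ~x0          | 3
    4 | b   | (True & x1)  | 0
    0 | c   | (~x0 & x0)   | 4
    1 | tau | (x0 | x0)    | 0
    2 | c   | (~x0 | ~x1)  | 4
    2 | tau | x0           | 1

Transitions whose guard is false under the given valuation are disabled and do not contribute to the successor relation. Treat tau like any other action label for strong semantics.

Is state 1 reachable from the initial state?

Answer: UNREACHABLE

Working:
Guard filter leaves 6 enabled edge(s).
depth 0: {0}
depth 1: {2}  total {0,2}
depth 2: {4}  total {0,2,4}
depth 3: {3}  total {0,2,3,4}
Reachable = {0,2,3,4}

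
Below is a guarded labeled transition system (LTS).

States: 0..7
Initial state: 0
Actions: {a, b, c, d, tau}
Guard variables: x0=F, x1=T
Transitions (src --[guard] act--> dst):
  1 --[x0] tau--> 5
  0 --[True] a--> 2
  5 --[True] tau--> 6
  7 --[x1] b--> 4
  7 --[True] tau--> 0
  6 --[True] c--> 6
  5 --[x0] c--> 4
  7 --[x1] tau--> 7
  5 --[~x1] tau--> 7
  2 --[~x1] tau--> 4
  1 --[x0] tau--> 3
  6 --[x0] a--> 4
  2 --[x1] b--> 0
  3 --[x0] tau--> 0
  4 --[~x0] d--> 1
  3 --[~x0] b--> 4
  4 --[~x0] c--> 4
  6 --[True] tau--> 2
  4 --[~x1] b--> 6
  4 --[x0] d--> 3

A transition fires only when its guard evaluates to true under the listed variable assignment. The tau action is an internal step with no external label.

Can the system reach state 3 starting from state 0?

Answer: UNREACHABLE

Working:
Guard filter leaves 11 enabled edge(s).
Layer 0: {0}
Layer 1: {2}  now seen {0,2}
Reachable = {0,2}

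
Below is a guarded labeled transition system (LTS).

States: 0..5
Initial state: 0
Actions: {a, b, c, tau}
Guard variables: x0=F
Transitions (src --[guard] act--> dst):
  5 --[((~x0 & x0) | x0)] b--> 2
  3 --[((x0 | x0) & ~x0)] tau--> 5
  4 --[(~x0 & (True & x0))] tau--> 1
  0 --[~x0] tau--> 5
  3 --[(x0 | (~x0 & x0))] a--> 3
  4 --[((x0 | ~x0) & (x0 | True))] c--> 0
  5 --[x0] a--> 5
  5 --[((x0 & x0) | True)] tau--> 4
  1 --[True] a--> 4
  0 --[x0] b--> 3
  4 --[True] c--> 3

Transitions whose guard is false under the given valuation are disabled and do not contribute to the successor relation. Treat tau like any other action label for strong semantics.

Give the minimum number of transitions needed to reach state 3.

Breadth-first toward 3:
  depth 0: {0}
  depth 1: {5}
  depth 2: {4}
  depth 3: {3}
3 enters at depth 3; path tau·tau·c

Answer: 3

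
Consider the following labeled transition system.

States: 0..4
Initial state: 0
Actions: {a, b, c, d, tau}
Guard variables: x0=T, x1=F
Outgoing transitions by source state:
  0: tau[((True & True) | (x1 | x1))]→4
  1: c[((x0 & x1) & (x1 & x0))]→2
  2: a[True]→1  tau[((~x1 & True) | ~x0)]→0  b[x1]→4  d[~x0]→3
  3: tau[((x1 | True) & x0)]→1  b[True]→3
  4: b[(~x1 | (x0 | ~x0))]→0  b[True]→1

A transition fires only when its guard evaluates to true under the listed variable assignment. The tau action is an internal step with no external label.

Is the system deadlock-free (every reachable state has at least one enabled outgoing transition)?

Answer: DEADLOCK at state 1

Working:
R = {0,1,4}
  0: tau→4  [1 exit(s)]
  1: ∅  [no exit]
  4: b→0  b→1  [2 exit(s)]
witness 1: tau·b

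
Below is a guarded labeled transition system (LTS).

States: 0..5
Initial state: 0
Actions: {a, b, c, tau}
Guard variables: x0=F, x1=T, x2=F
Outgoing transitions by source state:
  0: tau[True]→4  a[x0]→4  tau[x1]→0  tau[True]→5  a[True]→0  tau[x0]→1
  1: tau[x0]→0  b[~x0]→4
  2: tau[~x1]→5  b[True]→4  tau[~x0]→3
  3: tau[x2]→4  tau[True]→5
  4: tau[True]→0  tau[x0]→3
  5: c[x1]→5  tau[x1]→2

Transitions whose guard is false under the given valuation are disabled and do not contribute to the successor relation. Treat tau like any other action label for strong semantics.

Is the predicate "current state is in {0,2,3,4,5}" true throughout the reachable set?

Answer: INVARIANT HOLDS

Working:
Allowed set {0,2,3,4,5}
R = {0,2,3,4,5}
  0: ✓
  2: ✓
  3: ✓
  4: ✓
  5: ✓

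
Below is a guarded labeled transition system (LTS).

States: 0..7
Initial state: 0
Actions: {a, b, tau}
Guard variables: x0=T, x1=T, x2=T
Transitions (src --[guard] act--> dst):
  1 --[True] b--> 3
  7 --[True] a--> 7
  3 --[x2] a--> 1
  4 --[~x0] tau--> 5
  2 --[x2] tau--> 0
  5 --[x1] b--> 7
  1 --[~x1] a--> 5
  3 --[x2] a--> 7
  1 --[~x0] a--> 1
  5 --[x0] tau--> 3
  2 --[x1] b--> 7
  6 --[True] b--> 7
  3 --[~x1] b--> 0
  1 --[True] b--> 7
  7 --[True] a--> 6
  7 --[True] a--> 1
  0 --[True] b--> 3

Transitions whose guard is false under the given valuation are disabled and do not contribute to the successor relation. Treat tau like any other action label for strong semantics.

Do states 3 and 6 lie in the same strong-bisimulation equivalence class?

Answer: NOT BISIMILAR

Working:
Compute ~ classes (split until stable):
  π0 = {{0,1,2,3,4,5,6,7}}
  π1 = {{0,1,6},{2,5},{3,7},{4}}
  π2 = {{0,1,6},{2},{3,7},{4},{5}}
5 equivalence class(es) (converged in 3)
class of 3: {3,7}; class of 6: {0,1,6}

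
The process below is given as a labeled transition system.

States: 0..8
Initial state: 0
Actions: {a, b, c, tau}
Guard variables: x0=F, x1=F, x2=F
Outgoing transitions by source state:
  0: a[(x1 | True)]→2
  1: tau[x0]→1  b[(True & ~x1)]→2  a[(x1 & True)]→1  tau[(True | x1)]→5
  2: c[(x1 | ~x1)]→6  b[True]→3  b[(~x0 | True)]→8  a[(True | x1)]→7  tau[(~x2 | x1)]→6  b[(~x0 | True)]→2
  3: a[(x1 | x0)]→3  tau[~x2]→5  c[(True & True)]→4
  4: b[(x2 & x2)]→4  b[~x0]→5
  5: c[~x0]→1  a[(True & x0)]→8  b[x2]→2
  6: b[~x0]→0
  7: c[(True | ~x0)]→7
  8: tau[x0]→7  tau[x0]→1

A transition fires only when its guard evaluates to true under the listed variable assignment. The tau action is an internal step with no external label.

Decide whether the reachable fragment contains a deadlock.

Reach set: {0,1,2,3,4,5,6,7,8}
  0: a→2  [1 exit(s)]
  1: b→2  tau→5  [2 exit(s)]
  2: a→7  b→2  b→3  b→8  c→6  tau→6  [6 exit(s)]
  3: c→4  tau→5  [2 exit(s)]
  4: b→5  [1 exit(s)]
  5: c→1  [1 exit(s)]
  6: b→0  [1 exit(s)]
  7: c→7  [1 exit(s)]
  8: ∅  [deadlock]
trace reaching 8: a·b

Answer: DEADLOCK at state 8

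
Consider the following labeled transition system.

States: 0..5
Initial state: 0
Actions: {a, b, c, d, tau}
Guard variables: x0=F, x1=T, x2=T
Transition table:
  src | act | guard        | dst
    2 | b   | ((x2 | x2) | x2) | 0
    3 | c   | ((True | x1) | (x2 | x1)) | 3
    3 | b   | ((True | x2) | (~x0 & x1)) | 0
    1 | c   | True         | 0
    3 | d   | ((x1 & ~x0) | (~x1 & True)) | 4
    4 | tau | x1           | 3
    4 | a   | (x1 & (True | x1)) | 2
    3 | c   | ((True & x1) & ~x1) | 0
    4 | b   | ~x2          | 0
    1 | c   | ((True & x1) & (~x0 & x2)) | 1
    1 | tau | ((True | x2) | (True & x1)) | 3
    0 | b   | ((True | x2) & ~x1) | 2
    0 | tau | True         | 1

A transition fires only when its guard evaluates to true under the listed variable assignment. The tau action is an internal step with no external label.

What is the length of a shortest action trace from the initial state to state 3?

Answer: 2

Trace:
Breadth-first toward 3:
  depth 0: {0}
  depth 1: {1}
  depth 2: {3}
3 enters at depth 2; path tau·tau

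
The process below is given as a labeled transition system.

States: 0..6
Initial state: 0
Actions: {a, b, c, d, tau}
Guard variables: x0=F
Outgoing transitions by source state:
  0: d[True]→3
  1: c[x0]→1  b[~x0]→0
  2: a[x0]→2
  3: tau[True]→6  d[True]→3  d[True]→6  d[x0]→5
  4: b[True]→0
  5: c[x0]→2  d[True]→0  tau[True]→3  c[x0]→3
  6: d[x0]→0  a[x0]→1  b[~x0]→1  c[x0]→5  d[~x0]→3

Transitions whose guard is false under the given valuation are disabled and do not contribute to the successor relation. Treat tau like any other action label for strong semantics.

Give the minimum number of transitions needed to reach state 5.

Breadth-first toward 5:
  Layer 0: {0}
  Layer 1: {3}
  Layer 2: {6}
  Layer 3: {1}
5 never appears.

Answer: UNREACHABLE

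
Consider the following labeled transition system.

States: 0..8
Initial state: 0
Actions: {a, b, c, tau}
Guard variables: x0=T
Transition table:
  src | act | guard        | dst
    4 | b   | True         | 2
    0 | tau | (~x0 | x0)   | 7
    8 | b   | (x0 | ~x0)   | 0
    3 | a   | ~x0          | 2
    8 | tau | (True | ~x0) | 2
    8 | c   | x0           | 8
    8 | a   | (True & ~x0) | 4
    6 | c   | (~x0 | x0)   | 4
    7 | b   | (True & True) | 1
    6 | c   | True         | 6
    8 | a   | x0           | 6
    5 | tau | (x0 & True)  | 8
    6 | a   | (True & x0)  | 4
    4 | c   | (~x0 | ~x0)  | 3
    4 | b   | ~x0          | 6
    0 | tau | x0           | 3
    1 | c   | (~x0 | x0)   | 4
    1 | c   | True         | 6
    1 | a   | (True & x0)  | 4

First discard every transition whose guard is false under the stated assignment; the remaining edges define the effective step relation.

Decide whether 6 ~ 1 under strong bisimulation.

Answer: BISIMILAR

Trace:
Compute ~ classes (split until stable):
  round 0: {{0,1,2,3,4,5,6,7,8}}
  round 1: {{0,5},{1,6},{2,3},{4,7},{8}}
  round 2: {{0},{1,6},{2,3},{4},{5},{7},{8}}
Fixed point at round 3; 7 class(es).
6∈{1,6}, 1∈{1,6}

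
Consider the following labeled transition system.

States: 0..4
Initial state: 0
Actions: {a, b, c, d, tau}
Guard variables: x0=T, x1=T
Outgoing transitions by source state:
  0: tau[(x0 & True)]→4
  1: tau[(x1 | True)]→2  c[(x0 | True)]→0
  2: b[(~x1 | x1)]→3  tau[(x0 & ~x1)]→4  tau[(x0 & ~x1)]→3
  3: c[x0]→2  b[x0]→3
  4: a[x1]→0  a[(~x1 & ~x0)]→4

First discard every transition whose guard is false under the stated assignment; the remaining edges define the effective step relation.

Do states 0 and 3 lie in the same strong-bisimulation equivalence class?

Answer: NOT BISIMILAR

Trace:
Refine partition for ~:
  round 0: {{0,1,2,3,4}}
  round 1: {{0},{1},{2},{3},{4}}
Fixed point at round 2; 5 class(es).
0∈{0}, 3∈{3}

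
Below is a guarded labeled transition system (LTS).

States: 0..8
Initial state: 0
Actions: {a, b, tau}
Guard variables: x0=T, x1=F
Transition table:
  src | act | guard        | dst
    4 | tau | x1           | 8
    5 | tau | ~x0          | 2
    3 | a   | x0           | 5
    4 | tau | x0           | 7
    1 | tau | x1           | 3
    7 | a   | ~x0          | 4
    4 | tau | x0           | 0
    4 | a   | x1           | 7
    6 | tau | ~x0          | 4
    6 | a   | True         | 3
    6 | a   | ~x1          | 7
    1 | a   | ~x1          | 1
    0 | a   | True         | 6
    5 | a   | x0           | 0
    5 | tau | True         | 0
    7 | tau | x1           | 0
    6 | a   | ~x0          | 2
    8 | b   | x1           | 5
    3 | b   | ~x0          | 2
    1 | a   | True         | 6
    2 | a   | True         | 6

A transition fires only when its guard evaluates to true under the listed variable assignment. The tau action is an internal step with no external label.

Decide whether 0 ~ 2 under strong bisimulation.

Refine partition for ~:
  round 0: {{0,1,2,3,4,5,6,7,8}}
  round 1: {{0,1,2,3,6},{4},{5},{7,8}}
  round 2: {{0,1,2},{3},{4},{5},{6},{7,8}}
  round 3: {{0,2},{1},{3},{4},{5},{6},{7,8}}
Fixed point at round 4; 7 class(es).
class of 0: {0,2}; class of 2: {0,2}

Answer: BISIMILAR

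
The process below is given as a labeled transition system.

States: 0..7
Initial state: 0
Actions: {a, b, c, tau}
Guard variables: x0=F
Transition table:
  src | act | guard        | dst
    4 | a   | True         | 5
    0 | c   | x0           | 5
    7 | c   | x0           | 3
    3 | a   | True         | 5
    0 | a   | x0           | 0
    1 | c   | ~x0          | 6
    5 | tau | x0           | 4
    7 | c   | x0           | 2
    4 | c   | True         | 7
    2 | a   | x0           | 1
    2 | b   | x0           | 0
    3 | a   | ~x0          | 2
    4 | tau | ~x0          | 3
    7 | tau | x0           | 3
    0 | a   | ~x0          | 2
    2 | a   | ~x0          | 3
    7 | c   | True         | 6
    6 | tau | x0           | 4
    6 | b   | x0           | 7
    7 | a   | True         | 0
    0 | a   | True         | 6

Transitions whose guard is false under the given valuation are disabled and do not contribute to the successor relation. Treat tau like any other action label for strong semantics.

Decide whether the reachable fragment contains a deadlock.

Reach set: {0,2,3,5,6}
  0: a→2  a→6  [2 exit(s)]
  2: a→3  [1 exit(s)]
  3: a→2  a→5  [2 exit(s)]
  5: ∅  [no exit]
  6: ∅  [no exit]
witness 5: a·a·a

Answer: DEADLOCK at state 5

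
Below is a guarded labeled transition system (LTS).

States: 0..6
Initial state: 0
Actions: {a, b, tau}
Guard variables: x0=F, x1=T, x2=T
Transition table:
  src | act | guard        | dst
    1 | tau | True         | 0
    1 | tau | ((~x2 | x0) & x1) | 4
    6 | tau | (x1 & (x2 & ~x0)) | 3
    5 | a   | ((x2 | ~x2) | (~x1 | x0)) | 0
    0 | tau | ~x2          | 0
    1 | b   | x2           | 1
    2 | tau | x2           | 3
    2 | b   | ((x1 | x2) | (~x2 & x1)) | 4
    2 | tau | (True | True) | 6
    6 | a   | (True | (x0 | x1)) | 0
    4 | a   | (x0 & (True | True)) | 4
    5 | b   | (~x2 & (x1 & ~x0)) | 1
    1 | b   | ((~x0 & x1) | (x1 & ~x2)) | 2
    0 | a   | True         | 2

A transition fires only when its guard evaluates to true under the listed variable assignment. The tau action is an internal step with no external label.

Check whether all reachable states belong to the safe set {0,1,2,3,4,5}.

Inv-set: {0,1,2,3,4,5}
Reachable = {0,2,3,4,6}
  0: ✓
  2: ✓
  3: ✓
  4: ✓
  6: ✗ unsafe
witness against invariant: a·tau → 6

Answer: INVARIANT VIOLATED at state 6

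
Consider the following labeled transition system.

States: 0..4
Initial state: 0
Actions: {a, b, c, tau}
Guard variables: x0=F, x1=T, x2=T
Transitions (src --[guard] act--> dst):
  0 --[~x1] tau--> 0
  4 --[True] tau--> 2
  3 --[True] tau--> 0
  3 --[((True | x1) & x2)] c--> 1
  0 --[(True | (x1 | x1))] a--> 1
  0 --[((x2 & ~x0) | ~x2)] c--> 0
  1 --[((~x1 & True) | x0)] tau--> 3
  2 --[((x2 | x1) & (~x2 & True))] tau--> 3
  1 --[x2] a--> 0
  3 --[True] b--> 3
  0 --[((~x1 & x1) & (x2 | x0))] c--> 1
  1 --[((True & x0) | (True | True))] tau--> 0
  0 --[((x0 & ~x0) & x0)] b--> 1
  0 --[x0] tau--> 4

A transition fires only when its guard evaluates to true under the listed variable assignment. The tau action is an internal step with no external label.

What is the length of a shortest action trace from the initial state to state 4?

BFS to 4:
  depth 0: {0}
  depth 1: {1}
4 never appears.

Answer: UNREACHABLE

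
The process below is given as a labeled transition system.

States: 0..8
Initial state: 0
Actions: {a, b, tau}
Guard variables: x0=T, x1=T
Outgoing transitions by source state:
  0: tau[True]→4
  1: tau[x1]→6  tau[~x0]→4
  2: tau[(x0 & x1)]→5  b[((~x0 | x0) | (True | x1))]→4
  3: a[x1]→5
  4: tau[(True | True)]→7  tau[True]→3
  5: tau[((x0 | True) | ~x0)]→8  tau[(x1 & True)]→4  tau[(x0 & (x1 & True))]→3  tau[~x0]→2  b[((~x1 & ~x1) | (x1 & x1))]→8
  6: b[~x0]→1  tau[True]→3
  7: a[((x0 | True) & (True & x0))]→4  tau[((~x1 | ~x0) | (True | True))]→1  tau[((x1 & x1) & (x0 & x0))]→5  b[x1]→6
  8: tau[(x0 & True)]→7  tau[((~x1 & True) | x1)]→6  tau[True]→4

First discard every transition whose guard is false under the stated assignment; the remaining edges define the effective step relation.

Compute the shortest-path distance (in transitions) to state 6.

Breadth-first toward 6:
  L0 = {0}
  L1 = {4}
  L2 = {3,7}
  L3 = {1,5,6}
depth(6)=3, e.g. tau·tau·b

Answer: 3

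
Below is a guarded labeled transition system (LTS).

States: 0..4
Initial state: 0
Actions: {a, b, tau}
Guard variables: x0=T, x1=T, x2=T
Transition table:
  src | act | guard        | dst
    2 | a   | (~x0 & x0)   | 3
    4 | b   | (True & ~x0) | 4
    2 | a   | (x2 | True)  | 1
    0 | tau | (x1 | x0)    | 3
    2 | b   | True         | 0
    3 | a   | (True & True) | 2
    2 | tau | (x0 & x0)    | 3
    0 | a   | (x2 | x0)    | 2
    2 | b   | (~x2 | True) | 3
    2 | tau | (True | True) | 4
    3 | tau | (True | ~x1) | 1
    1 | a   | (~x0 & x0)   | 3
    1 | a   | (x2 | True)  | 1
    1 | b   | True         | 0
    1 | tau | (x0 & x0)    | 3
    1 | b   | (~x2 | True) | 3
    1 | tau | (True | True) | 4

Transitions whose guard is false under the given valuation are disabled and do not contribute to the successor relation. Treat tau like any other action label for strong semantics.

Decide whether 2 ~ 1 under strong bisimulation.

Answer: BISIMILAR

Working:
Refine partition for ~:
  P[0] = {{0,1,2,3,4}}
  P[1] = {{0,3},{1,2},{4}}
  P[2] = {{0},{1,2},{3},{4}}
4 equivalence class(es) (converged in 3)
class of 2: {1,2}; class of 1: {1,2}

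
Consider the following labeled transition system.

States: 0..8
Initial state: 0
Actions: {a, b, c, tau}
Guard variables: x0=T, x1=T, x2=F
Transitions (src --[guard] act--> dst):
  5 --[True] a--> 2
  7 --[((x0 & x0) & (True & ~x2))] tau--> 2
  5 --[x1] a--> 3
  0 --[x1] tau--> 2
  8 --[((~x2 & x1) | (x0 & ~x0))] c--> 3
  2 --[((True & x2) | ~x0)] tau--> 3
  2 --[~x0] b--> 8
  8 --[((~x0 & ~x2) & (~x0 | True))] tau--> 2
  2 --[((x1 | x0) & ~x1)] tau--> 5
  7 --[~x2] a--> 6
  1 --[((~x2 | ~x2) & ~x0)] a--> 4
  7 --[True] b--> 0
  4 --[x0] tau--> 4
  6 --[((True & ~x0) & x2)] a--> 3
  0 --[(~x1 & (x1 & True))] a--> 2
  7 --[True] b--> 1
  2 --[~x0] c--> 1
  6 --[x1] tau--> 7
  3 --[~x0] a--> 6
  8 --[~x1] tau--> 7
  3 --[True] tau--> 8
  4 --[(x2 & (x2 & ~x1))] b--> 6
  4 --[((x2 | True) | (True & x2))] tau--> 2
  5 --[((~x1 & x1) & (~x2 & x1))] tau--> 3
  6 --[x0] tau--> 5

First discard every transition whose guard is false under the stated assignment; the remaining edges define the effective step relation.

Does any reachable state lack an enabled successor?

Reach set: {0,2}
  0: tau→2  [1 out]
  2: ∅  [STUCK]
Path to 2: tau

Answer: DEADLOCK at state 2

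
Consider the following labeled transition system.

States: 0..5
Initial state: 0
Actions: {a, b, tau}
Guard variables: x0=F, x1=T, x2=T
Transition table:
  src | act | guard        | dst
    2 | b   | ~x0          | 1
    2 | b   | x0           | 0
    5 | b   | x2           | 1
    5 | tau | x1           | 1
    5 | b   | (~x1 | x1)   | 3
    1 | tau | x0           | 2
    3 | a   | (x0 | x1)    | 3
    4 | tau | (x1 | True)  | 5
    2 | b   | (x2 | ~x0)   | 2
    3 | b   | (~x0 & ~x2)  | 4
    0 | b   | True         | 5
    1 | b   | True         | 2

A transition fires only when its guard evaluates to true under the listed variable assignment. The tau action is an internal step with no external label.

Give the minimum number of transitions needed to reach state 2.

BFS to 2:
  L0 = {0}
  L1 = {5}
  L2 = {1,3}
  L3 = {2}
2 enters at depth 3; path b·b·b

Answer: 3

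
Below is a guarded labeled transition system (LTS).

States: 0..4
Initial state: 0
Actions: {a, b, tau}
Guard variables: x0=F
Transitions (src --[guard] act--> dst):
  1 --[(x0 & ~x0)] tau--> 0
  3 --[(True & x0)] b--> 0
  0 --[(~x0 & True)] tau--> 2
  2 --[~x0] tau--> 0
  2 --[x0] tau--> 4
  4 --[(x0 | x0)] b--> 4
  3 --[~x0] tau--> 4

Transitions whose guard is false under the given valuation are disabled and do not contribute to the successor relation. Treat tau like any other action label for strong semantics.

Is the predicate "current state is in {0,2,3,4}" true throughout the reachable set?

Inv-set: {0,2,3,4}
R = {0,2}
  0: ok
  2: ok

Answer: INVARIANT HOLDS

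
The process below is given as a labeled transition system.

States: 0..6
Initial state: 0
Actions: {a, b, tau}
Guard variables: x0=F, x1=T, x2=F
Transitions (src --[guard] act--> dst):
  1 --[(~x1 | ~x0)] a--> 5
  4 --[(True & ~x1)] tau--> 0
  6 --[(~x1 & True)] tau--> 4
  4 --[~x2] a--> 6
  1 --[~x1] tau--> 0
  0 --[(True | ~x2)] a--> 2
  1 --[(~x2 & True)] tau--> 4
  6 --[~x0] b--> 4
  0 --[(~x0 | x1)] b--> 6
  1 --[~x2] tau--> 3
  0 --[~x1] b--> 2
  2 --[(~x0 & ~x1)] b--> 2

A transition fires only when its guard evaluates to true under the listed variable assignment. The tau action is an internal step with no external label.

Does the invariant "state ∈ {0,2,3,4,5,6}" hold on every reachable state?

Safe = {0,2,3,4,5,6}
Reach set: {0,2,4,6}
  0: ✓
  2: ✓
  4: ✓
  6: ✓

Answer: INVARIANT HOLDS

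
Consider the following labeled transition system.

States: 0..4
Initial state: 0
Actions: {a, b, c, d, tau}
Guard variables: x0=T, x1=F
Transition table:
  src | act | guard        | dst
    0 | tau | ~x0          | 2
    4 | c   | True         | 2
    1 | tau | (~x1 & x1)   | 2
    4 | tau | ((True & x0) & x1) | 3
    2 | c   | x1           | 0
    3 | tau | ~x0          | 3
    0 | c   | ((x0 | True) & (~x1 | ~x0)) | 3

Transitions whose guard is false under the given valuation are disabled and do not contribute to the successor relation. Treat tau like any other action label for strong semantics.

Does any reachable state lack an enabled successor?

Answer: DEADLOCK at state 3

Trace:
Reachable = {0,3}
  0: c→3  [deg 1]
  3: ∅  [STUCK]
witness 3: c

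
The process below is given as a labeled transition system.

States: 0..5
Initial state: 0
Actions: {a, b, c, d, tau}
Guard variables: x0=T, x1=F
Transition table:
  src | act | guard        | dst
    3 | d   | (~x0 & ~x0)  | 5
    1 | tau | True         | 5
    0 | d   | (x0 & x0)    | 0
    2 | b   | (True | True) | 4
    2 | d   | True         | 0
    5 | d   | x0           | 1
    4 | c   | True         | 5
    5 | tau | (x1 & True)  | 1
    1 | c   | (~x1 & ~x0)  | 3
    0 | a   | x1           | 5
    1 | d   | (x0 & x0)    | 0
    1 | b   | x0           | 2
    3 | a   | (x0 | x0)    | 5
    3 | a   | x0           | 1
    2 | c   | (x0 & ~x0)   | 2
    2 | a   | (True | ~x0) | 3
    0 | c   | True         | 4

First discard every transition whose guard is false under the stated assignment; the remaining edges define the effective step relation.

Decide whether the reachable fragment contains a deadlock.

R = {0,1,2,3,4,5}
  0: c→4  d→0  [2 out]
  1: b→2  d→0  tau→5  [3 out]
  2: a→3  b→4  d→0  [3 out]
  3: a→1  a→5  [2 out]
  4: c→5  [1 out]
  5: d→1  [1 out]

Answer: DEADLOCK-FREE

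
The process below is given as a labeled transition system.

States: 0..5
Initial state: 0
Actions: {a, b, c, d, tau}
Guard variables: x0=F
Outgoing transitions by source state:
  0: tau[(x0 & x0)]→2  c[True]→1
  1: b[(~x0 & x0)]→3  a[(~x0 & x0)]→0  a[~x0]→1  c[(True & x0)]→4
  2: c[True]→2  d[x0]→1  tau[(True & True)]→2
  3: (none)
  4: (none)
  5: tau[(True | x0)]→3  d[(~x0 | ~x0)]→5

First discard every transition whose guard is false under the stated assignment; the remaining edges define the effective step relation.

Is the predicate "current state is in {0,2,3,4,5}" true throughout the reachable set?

Inv-set: {0,2,3,4,5}
Reach set: {0,1}
  0: ok
  1: outside
counterexample path to 1: c

Answer: INVARIANT VIOLATED at state 1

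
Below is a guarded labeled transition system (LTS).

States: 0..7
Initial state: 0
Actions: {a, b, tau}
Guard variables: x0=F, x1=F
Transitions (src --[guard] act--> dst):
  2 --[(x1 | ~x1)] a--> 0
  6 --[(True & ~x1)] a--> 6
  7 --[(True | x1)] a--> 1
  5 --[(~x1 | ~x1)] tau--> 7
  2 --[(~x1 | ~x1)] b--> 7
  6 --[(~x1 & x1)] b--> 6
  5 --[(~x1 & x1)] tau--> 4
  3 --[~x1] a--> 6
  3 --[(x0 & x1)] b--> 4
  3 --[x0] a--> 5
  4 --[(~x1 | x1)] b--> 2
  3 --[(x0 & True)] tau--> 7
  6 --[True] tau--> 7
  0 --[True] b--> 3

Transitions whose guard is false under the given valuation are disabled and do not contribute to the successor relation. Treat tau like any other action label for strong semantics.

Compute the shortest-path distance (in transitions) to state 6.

Answer: 2

Analysis:
Layered search for 6:
  Layer 0: {0}
  Layer 1: {3}
  Layer 2: {6}
6 enters at depth 2; path b·a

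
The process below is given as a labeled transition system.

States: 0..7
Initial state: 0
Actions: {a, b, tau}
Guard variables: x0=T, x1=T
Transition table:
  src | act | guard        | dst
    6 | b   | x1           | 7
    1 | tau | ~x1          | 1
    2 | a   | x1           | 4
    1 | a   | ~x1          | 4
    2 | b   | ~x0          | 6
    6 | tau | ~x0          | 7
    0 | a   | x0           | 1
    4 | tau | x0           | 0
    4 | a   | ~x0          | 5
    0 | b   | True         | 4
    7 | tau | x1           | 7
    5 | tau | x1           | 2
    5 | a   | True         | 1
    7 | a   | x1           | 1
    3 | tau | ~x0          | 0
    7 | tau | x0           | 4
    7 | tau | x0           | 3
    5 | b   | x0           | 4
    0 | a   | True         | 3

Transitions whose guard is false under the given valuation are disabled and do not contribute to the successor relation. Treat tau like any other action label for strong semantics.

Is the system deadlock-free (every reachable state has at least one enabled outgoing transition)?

R = {0,1,3,4}
  0: a→1  a→3  b→4  [3 out]
  1: ∅  [deadlock]
  3: ∅  [deadlock]
  4: tau→0  [1 out]
Path to 1: a

Answer: DEADLOCK at state 1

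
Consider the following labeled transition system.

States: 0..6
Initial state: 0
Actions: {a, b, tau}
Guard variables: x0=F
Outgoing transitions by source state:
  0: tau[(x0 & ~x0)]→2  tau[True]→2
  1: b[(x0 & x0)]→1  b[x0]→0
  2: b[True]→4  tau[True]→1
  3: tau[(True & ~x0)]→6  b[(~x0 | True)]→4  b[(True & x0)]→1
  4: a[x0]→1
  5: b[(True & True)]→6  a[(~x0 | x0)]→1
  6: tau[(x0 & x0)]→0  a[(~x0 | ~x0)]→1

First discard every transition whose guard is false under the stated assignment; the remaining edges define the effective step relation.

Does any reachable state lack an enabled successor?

Answer: DEADLOCK at state 1

Trace:
Reachable = {0,1,2,4}
  0: tau→2  [deg 1]
  1: ∅  [deadlock]
  2: b→4  tau→1  [deg 2]
  4: ∅  [deadlock]
Path to 1: tau·tau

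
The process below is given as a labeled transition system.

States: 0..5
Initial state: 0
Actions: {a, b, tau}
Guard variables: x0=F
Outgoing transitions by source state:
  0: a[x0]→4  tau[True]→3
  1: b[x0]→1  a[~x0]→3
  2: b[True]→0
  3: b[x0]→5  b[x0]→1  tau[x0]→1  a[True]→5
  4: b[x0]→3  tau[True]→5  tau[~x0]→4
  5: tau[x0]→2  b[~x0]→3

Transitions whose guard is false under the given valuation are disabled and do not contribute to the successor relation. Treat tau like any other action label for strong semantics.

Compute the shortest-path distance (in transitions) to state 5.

BFS to 5:
  L0 = {0}
  L1 = {3}
  L2 = {5}
5 enters at depth 2; path tau·a

Answer: 2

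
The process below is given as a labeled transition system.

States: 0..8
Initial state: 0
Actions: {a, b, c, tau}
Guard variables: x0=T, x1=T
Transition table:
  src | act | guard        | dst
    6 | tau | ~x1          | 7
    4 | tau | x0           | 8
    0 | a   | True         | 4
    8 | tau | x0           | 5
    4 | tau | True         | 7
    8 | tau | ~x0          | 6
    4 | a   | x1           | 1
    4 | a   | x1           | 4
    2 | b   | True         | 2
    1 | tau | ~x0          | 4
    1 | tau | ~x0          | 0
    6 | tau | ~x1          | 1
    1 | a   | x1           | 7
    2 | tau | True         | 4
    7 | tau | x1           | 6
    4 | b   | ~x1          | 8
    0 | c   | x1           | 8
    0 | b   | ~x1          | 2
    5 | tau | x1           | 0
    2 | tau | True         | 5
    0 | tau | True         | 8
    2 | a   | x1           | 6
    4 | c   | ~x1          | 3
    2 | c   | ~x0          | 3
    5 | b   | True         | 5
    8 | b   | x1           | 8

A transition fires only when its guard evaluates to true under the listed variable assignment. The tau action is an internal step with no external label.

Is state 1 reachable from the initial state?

Answer: REACHABLE

Working:
After dropping false guards: 17 live edges.
Layer 0: {0}
Layer 1: {4,8}  total {0,4,8}
Layer 2: {1,5,7}  total {0,1,4,5,7,8}
Layer 3: {6}  total {0,1,4,5,6,7,8}
Reach set: {0,1,4,5,6,7,8}
Path to 1: a·a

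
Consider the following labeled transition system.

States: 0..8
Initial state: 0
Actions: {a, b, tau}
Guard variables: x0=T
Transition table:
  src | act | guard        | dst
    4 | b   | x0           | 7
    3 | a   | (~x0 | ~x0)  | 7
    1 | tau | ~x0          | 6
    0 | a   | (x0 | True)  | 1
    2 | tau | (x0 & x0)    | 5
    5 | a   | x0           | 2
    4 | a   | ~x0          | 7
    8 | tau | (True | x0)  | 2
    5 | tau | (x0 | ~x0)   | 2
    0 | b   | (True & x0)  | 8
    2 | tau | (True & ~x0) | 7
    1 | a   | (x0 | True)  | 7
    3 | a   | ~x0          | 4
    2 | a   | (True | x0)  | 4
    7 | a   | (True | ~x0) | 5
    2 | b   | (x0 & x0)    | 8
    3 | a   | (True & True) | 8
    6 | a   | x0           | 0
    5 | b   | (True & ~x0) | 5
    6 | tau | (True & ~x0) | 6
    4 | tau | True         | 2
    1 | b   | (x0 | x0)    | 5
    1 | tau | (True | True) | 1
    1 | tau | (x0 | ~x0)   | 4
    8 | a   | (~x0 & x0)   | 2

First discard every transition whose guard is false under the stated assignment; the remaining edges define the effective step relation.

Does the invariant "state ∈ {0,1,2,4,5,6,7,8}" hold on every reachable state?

Inv-set: {0,1,2,4,5,6,7,8}
R = {0,1,2,4,5,7,8}
  0: ok
  1: ok
  2: ok
  4: ok
  5: ok
  7: ok
  8: ok

Answer: INVARIANT HOLDS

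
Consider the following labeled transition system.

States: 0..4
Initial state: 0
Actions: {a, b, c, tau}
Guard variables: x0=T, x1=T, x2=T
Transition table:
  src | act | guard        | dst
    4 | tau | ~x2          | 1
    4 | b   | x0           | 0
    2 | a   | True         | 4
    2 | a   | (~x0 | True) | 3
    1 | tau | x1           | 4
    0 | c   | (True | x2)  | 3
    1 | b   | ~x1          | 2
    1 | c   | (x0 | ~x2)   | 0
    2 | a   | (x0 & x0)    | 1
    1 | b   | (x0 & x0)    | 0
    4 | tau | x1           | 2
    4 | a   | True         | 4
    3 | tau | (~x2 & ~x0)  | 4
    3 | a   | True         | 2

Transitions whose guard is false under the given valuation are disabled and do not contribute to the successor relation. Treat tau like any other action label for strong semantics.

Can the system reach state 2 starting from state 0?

Answer: REACHABLE

Analysis:
11 transition(s) survive guard evaluation.
depth 0: {0}
depth 1: {3}  total {0,3}
depth 2: {2}  total {0,2,3}
depth 3: {1,4}  total {0,1,2,3,4}
R = {0,1,2,3,4}
witness 2: c·a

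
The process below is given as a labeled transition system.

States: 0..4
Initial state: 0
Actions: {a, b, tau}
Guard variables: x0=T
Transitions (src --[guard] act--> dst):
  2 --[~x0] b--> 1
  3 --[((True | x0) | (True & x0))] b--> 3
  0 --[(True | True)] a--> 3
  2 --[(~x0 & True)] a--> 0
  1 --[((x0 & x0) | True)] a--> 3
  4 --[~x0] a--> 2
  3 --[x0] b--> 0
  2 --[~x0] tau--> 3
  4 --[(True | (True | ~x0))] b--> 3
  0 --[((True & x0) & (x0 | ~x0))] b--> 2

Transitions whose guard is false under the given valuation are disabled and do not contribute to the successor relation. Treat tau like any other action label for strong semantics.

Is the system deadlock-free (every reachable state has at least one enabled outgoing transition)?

R = {0,2,3}
  0: a→3  b→2  [deg 2]
  2: ∅  [deadlock]
  3: b→0  b→3  [deg 2]
Path to 2: b

Answer: DEADLOCK at state 2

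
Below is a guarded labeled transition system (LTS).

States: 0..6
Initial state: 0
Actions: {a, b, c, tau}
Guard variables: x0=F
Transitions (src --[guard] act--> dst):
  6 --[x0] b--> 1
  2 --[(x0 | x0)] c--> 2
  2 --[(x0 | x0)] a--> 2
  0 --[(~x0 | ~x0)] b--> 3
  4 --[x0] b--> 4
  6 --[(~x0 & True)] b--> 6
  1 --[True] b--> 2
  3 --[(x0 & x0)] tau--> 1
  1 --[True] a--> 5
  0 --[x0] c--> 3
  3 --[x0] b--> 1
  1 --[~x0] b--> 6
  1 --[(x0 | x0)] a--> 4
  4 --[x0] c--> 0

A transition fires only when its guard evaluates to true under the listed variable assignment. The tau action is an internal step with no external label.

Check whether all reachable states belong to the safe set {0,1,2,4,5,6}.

Inv-set: {0,1,2,4,5,6}
R = {0,3}
  0: ✓
  3: VIOLATES
reach 3 via b — violates

Answer: INVARIANT VIOLATED at state 3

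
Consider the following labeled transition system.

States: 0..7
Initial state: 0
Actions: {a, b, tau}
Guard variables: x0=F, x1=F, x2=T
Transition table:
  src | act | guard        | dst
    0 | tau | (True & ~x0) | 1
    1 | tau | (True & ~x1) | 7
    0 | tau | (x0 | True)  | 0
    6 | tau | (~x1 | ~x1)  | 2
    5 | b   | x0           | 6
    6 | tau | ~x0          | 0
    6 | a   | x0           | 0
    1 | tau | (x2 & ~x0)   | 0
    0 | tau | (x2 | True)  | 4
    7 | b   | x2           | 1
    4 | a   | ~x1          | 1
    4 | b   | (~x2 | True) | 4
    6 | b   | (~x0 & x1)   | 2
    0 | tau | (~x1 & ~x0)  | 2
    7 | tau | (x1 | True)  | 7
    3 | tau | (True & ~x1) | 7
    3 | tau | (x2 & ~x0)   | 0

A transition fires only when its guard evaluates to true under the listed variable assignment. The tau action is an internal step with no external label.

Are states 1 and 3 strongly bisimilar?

Compute ~ classes (split until stable):
  P[0] = {{0,1,2,3,4,5,6,7}}
  P[1] = {{0,1,3,6},{2,5},{4},{7}}
  P[2] = {{0},{1,3},{2,5},{4},{6},{7}}
Fixed point at round 3; 6 class(es).
class of 1: {1,3}; class of 3: {1,3}

Answer: BISIMILAR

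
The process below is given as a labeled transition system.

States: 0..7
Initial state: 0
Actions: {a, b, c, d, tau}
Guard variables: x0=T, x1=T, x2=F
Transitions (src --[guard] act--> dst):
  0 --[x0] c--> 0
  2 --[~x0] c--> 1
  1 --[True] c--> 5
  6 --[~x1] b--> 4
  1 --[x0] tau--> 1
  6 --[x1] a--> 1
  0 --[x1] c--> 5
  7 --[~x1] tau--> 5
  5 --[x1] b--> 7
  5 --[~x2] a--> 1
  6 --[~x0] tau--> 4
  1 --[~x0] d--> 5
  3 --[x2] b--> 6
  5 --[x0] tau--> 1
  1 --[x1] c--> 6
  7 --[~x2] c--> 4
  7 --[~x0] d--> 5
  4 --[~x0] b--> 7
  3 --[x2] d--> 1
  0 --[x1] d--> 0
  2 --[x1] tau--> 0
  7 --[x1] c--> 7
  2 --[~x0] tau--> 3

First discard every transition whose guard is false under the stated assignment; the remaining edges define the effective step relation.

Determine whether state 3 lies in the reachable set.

Answer: UNREACHABLE

Analysis:
13 transition(s) survive guard evaluation.
Layer 0: {0}
Layer 1: {5}  cumulative {0,5}
Layer 2: {1,7}  cumulative {0,1,5,7}
Layer 3: {4,6}  cumulative {0,1,4,5,6,7}
R = {0,1,4,5,6,7}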